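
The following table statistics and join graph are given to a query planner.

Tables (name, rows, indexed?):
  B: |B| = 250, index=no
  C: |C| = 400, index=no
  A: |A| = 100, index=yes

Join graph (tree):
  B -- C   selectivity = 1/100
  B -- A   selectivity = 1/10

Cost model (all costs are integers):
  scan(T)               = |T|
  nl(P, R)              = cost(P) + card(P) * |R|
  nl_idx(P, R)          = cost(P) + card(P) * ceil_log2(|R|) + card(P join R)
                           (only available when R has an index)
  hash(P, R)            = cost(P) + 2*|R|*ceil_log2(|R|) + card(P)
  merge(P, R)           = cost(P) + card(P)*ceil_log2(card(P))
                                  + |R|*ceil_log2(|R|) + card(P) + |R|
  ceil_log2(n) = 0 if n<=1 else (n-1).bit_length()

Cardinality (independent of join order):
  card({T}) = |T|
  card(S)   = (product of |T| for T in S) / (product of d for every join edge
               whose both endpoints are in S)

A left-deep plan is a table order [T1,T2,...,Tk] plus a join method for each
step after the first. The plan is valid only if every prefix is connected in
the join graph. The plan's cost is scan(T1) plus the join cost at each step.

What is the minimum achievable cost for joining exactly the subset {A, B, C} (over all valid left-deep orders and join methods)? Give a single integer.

7200

Selinger DP over subsets of {A,B,C}:
  {B}: scan cost=250, card=250
  {C}: scan cost=400, card=400
  {A}: scan cost=100, card=100
  {BC}: card=1000; try (B,hash)→4800, (C,merge)→6500, (B,merge)→6650, (C,hash)→7700, (C,nl)→100250, (B,nl)→100400; best=4800 via (B,hash)
  {AB}: card=2500; try (A,hash)→1900, (B,merge)→3150, (A,merge)→3300, (B,hash)→4200, (A,nl_idx)→4500, (B,nl)→25100 …(+1); best=1900 via (A,hash)
  {ABC}: card=10000; try (A,hash)→7200, (C,hash)→11600, (A,merge)→16600, (A,nl_idx)→21800, (C,merge)→38400, (A,nl)→104800 …(+1); best=7200 via (A,hash)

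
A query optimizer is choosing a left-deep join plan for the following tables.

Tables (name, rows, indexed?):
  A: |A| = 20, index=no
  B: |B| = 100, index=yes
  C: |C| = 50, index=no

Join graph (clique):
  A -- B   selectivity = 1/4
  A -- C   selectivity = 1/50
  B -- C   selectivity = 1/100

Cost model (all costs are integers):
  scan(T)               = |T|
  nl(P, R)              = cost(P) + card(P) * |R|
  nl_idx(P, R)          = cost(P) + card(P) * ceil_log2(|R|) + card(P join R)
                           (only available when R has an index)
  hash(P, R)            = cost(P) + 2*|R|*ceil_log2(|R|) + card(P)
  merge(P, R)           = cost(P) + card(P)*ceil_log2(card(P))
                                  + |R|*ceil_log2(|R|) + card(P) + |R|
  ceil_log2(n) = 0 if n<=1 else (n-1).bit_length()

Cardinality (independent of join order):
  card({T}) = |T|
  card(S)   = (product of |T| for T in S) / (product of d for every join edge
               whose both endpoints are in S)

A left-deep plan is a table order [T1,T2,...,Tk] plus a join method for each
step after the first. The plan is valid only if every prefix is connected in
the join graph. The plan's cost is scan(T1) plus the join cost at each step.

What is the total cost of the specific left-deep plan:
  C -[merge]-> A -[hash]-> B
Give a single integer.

1940

step 1: scan C: cost=50, card=50
step 2: join A via merge
    card(P join A) = 50*20/(50) = 20
    cost = 50 + 50*6 + 20*5 + 50 + 20 = 520
step 3: join B via hash
    card(P join B) = 20*100/(4*100) = 5
    cost = 520 + 2*100*7 + 20 = 1940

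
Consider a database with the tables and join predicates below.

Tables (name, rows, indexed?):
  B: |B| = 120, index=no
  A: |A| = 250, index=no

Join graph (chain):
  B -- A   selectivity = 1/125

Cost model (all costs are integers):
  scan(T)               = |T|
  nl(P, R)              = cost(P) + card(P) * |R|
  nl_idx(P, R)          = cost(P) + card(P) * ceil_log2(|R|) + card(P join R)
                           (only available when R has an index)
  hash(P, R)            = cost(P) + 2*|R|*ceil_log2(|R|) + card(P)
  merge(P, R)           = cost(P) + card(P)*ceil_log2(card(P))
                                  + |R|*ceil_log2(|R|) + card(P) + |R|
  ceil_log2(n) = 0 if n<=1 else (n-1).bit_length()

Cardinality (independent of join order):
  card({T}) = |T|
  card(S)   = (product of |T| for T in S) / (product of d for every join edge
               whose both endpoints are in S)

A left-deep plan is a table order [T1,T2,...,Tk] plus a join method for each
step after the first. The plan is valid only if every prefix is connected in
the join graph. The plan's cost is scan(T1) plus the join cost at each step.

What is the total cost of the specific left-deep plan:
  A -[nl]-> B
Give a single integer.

step 1: scan A: cost=250, card=250
step 2: join B via nl
    card(P join B) = 250*120/(125) = 240
    cost = 250 + 250*120 = 30250

30250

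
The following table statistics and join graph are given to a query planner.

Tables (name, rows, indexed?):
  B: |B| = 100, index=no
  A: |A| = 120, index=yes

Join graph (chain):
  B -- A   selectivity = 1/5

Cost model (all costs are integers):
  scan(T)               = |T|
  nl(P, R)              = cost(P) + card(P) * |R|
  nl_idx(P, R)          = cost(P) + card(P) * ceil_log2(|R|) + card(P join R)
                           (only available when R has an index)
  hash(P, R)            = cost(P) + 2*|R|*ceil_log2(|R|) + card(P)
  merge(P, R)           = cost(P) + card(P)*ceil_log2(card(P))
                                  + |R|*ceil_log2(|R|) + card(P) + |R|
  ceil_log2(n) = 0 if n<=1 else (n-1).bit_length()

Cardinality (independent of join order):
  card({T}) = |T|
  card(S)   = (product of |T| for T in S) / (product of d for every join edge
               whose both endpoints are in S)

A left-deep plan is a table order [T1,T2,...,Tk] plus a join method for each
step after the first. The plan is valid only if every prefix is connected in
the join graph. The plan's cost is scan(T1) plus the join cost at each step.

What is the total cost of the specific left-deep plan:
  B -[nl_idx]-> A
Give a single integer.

step 1: scan B: cost=100, card=100
step 2: join A via nl_idx
    card(P join A) = 100*120/(5) = 2400
    cost = 100 + 100*7 + 2400 = 3200

3200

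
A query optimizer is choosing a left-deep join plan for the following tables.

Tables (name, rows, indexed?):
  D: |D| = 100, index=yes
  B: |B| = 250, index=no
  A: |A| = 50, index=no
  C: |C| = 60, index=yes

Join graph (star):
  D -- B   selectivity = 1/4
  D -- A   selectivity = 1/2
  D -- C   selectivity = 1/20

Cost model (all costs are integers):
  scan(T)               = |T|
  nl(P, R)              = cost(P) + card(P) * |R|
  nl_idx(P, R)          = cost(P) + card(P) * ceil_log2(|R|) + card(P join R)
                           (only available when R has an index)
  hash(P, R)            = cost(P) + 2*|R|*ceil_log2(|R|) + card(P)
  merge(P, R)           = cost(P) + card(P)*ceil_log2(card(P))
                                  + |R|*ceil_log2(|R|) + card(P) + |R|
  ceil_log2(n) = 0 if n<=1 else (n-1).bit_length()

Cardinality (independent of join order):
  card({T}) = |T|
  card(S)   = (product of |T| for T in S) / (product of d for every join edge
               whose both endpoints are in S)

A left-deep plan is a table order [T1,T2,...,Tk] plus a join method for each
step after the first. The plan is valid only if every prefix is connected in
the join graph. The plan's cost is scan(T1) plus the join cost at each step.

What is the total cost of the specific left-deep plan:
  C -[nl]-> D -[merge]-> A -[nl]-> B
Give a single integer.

1884410

step 1: scan C: cost=60, card=60
step 2: join D via nl
    card(P join D) = 60*100/(20) = 300
    cost = 60 + 60*100 = 6060
step 3: join A via merge
    card(P join A) = 300*50/(2) = 7500
    cost = 6060 + 300*9 + 50*6 + 300 + 50 = 9410
step 4: join B via nl
    card(P join B) = 7500*250/(4) = 468750
    cost = 9410 + 7500*250 = 1884410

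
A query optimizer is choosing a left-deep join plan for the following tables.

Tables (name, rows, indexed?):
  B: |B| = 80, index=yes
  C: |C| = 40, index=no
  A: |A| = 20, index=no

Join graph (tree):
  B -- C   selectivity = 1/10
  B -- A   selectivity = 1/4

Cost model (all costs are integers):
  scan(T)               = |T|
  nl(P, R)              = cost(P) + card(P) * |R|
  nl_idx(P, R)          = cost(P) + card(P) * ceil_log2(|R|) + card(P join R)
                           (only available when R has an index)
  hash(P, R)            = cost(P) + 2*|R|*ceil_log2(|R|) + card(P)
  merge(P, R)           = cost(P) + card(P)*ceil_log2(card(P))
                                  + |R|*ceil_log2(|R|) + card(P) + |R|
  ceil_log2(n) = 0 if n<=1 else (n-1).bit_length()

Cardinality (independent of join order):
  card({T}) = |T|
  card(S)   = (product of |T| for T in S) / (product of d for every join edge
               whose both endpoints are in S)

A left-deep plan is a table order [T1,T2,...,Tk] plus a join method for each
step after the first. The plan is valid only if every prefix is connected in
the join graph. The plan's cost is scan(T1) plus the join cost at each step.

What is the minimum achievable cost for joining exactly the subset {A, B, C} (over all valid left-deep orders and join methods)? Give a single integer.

Selinger DP over subsets of {A,B,C}:
  {B}: scan cost=80, card=80
  {C}: scan cost=40, card=40
  {A}: scan cost=20, card=20
  {BC}: card=320; try (C,hash)→640, (B,nl_idx)→640, (B,merge)→960, (C,merge)→1000, (B,hash)→1200, (B,nl)→3240 …(+1); best=640 via (C,hash)
  {AB}: card=400; try (A,hash)→360, (B,nl_idx)→560, (B,merge)→780, (A,merge)→840, (B,hash)→1160, (B,nl)→1620 …(+1); best=360 via (A,hash)
  {ABC}: card=1600; try (A,hash)→1160, (C,hash)→1240, (A,merge)→3960, (C,merge)→4640, (A,nl)→7040, (C,nl)→16360; best=1160 via (A,hash)

1160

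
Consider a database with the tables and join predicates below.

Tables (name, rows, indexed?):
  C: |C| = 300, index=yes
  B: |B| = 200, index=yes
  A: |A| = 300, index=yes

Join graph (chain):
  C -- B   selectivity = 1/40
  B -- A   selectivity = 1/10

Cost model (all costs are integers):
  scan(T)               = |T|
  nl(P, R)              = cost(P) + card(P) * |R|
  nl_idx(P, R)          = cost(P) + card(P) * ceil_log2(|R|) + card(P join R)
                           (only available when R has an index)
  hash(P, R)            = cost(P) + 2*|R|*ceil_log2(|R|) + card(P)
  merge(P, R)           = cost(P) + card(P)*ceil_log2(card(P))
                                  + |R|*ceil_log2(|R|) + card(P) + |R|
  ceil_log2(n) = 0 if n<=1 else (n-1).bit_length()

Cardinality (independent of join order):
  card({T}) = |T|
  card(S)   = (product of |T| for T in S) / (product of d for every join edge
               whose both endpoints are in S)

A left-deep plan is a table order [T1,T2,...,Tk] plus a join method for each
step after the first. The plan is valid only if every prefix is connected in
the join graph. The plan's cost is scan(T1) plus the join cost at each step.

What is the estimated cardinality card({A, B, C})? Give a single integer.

Tables in S: A(300), B(200), C(300)
Edges inside S: C-B(d=40), B-A(d=10)
numerator = 300 * 200 * 300 = 18000000
denominator = 40 * 10 = 400
card(S) = 18000000 / 400 = 45000

45000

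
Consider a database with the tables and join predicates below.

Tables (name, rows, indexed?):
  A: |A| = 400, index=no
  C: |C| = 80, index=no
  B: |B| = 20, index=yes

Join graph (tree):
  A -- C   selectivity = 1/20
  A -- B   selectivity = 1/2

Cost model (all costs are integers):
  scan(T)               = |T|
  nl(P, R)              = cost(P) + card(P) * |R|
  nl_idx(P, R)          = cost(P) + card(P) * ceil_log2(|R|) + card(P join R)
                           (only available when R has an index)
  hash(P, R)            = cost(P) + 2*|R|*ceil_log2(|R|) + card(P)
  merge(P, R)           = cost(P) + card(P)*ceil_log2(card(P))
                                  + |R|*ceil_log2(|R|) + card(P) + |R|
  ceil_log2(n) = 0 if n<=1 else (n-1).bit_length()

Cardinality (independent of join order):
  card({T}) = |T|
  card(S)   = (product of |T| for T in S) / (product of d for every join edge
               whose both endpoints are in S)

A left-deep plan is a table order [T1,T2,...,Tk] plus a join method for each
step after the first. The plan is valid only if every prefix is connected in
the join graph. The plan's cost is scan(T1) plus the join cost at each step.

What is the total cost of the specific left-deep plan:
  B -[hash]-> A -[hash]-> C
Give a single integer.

step 1: scan B: cost=20, card=20
step 2: join A via hash
    card(P join A) = 20*400/(2) = 4000
    cost = 20 + 2*400*9 + 20 = 7240
step 3: join C via hash
    card(P join C) = 4000*80/(20) = 16000
    cost = 7240 + 2*80*7 + 4000 = 12360

12360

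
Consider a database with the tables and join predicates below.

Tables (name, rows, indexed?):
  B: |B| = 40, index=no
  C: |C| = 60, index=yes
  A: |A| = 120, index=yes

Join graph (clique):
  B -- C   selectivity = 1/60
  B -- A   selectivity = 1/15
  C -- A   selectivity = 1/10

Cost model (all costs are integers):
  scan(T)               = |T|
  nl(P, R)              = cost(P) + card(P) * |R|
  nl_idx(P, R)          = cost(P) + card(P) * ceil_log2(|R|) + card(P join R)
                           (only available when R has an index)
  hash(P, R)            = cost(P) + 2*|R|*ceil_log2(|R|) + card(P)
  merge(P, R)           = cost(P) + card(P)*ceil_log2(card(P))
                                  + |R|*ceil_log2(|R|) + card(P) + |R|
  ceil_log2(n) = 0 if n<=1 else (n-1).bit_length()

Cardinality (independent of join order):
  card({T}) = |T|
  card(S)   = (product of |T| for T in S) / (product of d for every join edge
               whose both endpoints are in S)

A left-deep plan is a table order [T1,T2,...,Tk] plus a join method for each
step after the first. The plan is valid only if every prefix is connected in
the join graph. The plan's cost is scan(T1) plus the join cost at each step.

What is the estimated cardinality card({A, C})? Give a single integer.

720

Tables in S: A(120), C(60)
Edges inside S: C-A(d=10)
numerator = 120 * 60 = 7200
denominator = 10 = 10
card(S) = 7200 / 10 = 720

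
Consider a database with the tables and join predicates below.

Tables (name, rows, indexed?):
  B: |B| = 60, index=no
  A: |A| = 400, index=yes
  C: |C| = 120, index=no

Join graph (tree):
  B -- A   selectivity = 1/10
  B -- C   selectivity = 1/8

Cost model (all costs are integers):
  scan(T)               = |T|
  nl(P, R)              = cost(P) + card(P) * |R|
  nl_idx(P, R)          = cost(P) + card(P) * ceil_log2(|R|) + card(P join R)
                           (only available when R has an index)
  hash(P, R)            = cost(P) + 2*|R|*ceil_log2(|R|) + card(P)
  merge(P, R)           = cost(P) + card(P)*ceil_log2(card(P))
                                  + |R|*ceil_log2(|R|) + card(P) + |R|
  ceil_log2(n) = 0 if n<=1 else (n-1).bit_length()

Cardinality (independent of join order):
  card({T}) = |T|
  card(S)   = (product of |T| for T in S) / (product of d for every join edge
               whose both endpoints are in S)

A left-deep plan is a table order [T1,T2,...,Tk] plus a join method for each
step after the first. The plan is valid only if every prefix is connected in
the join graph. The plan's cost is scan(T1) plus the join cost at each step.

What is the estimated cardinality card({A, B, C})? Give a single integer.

Tables in S: A(400), B(60), C(120)
Edges inside S: B-A(d=10), B-C(d=8)
numerator = 400 * 60 * 120 = 2880000
denominator = 10 * 8 = 80
card(S) = 2880000 / 80 = 36000

36000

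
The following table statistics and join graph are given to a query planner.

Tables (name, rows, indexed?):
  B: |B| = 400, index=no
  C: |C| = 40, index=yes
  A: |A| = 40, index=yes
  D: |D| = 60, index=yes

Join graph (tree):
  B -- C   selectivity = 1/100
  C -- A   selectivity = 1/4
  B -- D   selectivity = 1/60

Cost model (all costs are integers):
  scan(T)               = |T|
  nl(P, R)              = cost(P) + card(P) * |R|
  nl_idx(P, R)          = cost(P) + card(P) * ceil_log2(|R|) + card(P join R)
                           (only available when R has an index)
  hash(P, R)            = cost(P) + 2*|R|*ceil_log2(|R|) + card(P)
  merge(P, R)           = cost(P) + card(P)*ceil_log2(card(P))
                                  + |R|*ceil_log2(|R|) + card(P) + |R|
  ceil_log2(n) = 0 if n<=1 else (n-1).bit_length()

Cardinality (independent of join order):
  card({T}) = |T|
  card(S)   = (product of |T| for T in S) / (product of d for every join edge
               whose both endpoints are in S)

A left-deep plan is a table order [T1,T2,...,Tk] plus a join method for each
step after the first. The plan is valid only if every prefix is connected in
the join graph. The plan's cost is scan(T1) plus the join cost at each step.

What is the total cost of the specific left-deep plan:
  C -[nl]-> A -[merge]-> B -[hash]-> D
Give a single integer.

11960

step 1: scan C: cost=40, card=40
step 2: join A via nl
    card(P join A) = 40*40/(4) = 400
    cost = 40 + 40*40 = 1640
step 3: join B via merge
    card(P join B) = 400*400/(100) = 1600
    cost = 1640 + 400*9 + 400*9 + 400 + 400 = 9640
step 4: join D via hash
    card(P join D) = 1600*60/(60) = 1600
    cost = 9640 + 2*60*6 + 1600 = 11960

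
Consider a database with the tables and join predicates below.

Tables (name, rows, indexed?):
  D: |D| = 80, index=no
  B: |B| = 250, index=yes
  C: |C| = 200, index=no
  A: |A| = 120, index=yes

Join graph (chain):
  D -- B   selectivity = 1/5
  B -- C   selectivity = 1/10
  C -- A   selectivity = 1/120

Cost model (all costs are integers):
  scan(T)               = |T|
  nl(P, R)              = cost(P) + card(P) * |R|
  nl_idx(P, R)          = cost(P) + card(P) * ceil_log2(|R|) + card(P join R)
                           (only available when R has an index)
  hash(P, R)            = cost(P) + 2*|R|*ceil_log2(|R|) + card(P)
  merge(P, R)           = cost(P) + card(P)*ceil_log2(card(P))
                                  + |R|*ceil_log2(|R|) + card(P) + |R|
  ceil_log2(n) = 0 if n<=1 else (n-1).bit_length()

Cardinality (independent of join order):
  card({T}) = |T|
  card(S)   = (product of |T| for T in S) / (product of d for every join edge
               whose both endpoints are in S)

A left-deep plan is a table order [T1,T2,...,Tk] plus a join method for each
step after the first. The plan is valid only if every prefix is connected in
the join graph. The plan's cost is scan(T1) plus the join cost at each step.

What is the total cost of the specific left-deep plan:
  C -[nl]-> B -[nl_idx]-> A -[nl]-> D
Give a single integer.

step 1: scan C: cost=200, card=200
step 2: join B via nl
    card(P join B) = 200*250/(10) = 5000
    cost = 200 + 200*250 = 50200
step 3: join A via nl_idx
    card(P join A) = 5000*120/(120) = 5000
    cost = 50200 + 5000*7 + 5000 = 90200
step 4: join D via nl
    card(P join D) = 5000*80/(5) = 80000
    cost = 90200 + 5000*80 = 490200

490200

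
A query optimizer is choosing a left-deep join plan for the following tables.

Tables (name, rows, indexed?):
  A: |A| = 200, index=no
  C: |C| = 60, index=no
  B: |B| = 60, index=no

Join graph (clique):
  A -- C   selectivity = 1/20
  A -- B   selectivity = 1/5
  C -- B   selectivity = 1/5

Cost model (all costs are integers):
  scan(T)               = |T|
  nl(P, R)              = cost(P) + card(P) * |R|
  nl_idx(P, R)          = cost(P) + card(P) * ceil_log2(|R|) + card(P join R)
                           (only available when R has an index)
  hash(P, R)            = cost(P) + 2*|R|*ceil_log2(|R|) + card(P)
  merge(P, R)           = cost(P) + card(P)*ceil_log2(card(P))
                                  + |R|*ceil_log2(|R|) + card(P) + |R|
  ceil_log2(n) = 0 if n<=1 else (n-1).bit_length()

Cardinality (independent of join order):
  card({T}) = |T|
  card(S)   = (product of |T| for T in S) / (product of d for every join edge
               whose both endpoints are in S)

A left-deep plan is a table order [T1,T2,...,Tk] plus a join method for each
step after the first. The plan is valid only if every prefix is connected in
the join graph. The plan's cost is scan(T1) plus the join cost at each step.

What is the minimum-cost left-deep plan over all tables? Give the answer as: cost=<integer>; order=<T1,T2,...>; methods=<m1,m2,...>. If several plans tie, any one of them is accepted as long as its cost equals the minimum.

Selinger DP (subsets sized 1..n):
  {A}: scan cost=200, card=200
  {C}: scan cost=60, card=60
  {B}: scan cost=60, card=60
  {AC}: card=600; try (C,hash)→1120, (A,merge)→2280, (C,merge)→2420, (A,hash)→3320, (A,nl)→12060, (C,nl)→12200; best=1120 via (C,hash)
  {AB}: card=2400; try (B,hash)→1120, (A,merge)→2280, (B,merge)→2420, (A,hash)→3320, (A,nl)→12060, (B,nl)→12200; best=1120 via (B,hash)
  {BC}: card=720; try (C,hash)→840, (B,hash)→840, (C,merge)→900, (B,merge)→900, (C,nl)→3660, (B,nl)→3660; best=840 via (C,hash)
  {ABC}: card=1440; try (B,hash)→2440, (C,hash)→4240, (A,hash)→4760, (B,merge)→8140, (A,merge)→10560, (C,merge)→32740 …(+3); best=2440 via (B,hash)

cost=2440; order=A,C,B; methods=hash,hash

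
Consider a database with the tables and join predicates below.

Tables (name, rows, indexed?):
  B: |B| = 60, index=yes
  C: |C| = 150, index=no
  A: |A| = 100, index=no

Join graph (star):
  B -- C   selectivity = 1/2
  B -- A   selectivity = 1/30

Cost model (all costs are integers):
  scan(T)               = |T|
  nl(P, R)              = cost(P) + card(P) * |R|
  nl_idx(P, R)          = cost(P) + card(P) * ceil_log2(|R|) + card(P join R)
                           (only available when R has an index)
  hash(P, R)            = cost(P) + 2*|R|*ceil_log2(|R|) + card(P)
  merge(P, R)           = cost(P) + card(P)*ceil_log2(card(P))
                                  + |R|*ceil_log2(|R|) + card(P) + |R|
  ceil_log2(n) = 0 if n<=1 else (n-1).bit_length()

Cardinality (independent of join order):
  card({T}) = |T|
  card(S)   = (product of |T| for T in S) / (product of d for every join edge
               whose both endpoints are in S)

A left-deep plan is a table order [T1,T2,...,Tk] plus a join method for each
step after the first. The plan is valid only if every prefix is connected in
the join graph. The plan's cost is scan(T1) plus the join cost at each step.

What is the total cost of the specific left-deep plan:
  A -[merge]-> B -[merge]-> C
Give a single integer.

step 1: scan A: cost=100, card=100
step 2: join B via merge
    card(P join B) = 100*60/(30) = 200
    cost = 100 + 100*7 + 60*6 + 100 + 60 = 1320
step 3: join C via merge
    card(P join C) = 200*150/(2) = 15000
    cost = 1320 + 200*8 + 150*8 + 200 + 150 = 4470

4470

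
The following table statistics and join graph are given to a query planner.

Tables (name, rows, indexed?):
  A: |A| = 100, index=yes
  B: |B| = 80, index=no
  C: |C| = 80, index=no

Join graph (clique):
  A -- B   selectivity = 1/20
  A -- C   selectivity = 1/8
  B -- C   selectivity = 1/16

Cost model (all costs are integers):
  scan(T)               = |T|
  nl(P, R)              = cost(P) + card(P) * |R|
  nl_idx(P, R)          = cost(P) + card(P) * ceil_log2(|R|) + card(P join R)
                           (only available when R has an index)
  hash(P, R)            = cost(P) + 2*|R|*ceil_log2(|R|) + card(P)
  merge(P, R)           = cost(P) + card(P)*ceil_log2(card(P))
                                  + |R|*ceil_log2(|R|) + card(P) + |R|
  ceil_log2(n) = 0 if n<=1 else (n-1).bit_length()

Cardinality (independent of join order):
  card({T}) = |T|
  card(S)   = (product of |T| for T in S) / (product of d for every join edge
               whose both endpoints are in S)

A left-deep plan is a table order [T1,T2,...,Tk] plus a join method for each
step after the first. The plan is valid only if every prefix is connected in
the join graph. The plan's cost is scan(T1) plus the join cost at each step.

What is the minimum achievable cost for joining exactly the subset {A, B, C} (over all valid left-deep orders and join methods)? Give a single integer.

2560

Selinger DP over subsets of {A,B,C}:
  {A}: scan cost=100, card=100
  {B}: scan cost=80, card=80
  {C}: scan cost=80, card=80
  {AB}: card=400; try (A,nl_idx)→1040, (B,hash)→1320, (A,merge)→1520, (B,merge)→1540, (A,hash)→1560, (A,nl)→8080 …(+1); best=1040 via (A,nl_idx)
  {AC}: card=1000; try (C,hash)→1320, (A,merge)→1520, (C,merge)→1540, (A,hash)→1560, (A,nl_idx)→1640, (A,nl)→8080 …(+1); best=1320 via (C,hash)
  {BC}: card=400; try (C,hash)→1280, (B,hash)→1280, (C,merge)→1360, (B,merge)→1360, (C,nl)→6480, (B,nl)→6480; best=1280 via (C,hash)
  {ABC}: card=250; try (C,hash)→2560, (A,hash)→3080, (B,hash)→3440, (A,nl_idx)→4330, (C,merge)→5680, (A,merge)→6080 …(+4); best=2560 via (C,hash)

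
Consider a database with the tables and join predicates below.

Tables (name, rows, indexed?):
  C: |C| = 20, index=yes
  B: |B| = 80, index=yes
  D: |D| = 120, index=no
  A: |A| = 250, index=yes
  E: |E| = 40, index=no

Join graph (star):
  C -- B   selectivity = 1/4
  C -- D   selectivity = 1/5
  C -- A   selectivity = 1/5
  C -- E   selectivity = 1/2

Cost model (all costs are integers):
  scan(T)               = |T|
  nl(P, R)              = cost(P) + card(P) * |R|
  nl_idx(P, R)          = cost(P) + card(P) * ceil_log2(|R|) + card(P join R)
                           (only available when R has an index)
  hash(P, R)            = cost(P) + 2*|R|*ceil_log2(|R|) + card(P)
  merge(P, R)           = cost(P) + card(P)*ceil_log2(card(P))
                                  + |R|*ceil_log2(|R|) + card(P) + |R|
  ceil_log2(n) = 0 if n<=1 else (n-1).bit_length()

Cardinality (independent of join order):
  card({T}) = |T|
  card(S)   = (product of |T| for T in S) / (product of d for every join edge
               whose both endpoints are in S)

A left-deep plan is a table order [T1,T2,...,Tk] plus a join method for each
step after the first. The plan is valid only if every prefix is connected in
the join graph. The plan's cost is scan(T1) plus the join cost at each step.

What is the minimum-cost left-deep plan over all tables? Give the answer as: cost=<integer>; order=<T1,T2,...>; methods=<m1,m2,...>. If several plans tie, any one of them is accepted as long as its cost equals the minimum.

cost=206920; order=B,C,E,D,A; methods=hash,hash,hash,hash

Selinger DP (subsets sized 1..n):
  {C}: scan cost=20, card=20
  {B}: scan cost=80, card=80
  {D}: scan cost=120, card=120
  {A}: scan cost=250, card=250
  {E}: scan cost=40, card=40
  {BC}: card=400; try (C,hash)→360, (B,nl_idx)→560, (B,merge)→780, (C,merge)→840, (C,nl_idx)→880, (B,hash)→1160 …(+2); best=360 via (C,hash)
  {CD}: card=480; try (C,hash)→440, (D,merge)→1100, (C,merge)→1200, (C,nl_idx)→1200, (D,hash)→1720, (D,nl)→2420 …(+1); best=440 via (C,hash)
  {AC}: card=1000; try (C,hash)→700, (A,nl_idx)→1180, (A,merge)→2390, (C,nl_idx)→2500, (C,merge)→2620, (A,hash)→4040 …(+2); best=700 via (C,hash)
  {CE}: card=400; try (C,hash)→280, (E,merge)→420, (C,merge)→440, (E,hash)→520, (C,nl_idx)→640, (E,nl)→820 …(+1); best=280 via (C,hash)
  {BCD}: card=9600; try (B,hash)→2040, (D,hash)→2440, (D,merge)→5320, (B,merge)→5880, (B,nl_idx)→13400, (B,nl)→38840 …(+1); best=2040 via (B,hash)
  {ABC}: card=20000; try (B,hash)→2820, (A,hash)→4760, (A,merge)→6610, (B,merge)→12340, (A,nl_idx)→23560, (B,nl_idx)→27700 …(+2); best=2820 via (B,hash)
  {BCE}: card=8000; try (E,hash)→1240, (B,hash)→1800, (E,merge)→4640, (B,merge)→4920, (B,nl_idx)→11080, (E,nl)→16360 …(+1); best=1240 via (E,hash)
  {ACD}: card=24000; try (D,hash)→3380, (A,hash)→4920, (A,merge)→7490, (D,merge)→12660, (A,nl_idx)→28280, (A,nl)→120440 …(+1); best=3380 via (D,hash)
  {CDE}: card=9600; try (E,hash)→1400, (D,hash)→2360, (D,merge)→5240, (E,merge)→5520, (E,nl)→19640, (D,nl)→48280; best=1400 via (E,hash)
  {ACE}: card=20000; try (E,hash)→2180, (A,hash)→4680, (A,merge)→6530, (E,merge)→11980, (A,nl_idx)→23480, (E,nl)→40700 …(+1); best=2180 via (E,hash)
  {ABCD}: card=480000; try (A,hash)→15640, (D,hash)→24500, (B,hash)→28500, (A,merge)→148290, (D,merge)→323780, (B,merge)→388020 …(+5); best=15640 via (A,hash)
  {BCDE}: card=192000; try (D,hash)→10920, (E,hash)→12120, (B,hash)→12120, (D,merge)→114200, (B,merge)→146040, (E,merge)→146320 …(+4); best=10920 via (D,hash)
  {ABCE}: card=400000; try (A,hash)→13240, (E,hash)→23300, (B,hash)→23300, (A,merge)→115490, (B,merge)→322820, (E,merge)→323100 …(+5); best=13240 via (A,hash)
  {ACDE}: card=480000; try (A,hash)→15000, (D,hash)→23860, (E,hash)→27860, (A,merge)→147650, (D,merge)→323140, (E,merge)→387660 …(+4); best=15000 via (A,hash)
  {ABCDE}: card=9600000; try (A,hash)→206920, (D,hash)→414920, (E,hash)→496120, (B,hash)→496120, (A,merge)→3661170, (D,merge)→8014200 …(+8); best=206920 via (A,hash)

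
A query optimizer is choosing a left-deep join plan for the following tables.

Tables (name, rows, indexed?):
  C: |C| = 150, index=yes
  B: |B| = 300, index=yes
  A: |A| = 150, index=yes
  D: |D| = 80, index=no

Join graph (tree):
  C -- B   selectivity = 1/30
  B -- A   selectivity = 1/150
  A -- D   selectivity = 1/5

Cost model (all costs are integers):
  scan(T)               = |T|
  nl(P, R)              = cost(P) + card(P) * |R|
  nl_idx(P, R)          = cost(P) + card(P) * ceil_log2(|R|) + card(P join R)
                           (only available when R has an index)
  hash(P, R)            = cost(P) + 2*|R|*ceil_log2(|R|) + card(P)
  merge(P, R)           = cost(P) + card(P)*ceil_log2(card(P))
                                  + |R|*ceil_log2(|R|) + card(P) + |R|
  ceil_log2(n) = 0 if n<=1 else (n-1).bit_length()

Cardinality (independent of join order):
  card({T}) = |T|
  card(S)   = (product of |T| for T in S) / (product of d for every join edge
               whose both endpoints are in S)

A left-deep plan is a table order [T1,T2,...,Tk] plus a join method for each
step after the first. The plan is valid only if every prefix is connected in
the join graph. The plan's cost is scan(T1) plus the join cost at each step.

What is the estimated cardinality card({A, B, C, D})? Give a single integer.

24000

Tables in S: A(150), B(300), C(150), D(80)
Edges inside S: C-B(d=30), B-A(d=150), A-D(d=5)
numerator = 150 * 300 * 150 * 80 = 540000000
denominator = 30 * 150 * 5 = 22500
card(S) = 540000000 / 22500 = 24000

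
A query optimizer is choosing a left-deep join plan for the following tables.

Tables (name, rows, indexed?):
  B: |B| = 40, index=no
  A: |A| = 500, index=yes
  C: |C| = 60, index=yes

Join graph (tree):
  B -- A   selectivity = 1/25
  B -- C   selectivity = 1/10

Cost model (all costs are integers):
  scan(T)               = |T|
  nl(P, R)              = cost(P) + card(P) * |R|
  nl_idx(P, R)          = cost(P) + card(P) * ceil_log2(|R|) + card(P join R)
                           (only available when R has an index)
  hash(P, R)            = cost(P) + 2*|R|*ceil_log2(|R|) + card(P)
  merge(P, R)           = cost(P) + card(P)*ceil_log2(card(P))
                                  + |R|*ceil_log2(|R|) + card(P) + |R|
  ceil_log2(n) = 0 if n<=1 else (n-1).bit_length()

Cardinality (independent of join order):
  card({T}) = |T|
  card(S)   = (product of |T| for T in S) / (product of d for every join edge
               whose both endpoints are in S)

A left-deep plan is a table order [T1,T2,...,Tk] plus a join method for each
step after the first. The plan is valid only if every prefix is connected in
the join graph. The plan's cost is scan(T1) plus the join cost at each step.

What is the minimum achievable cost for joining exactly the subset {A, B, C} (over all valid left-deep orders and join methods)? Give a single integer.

2720

Selinger DP over subsets of {A,B,C}:
  {B}: scan cost=40, card=40
  {A}: scan cost=500, card=500
  {C}: scan cost=60, card=60
  {AB}: card=800; try (A,nl_idx)→1200, (B,hash)→1480, (A,merge)→5320, (B,merge)→5780, (A,hash)→9080, (A,nl)→20040 …(+1); best=1200 via (A,nl_idx)
  {BC}: card=240; try (C,nl_idx)→520, (B,hash)→600, (C,merge)→740, (B,merge)→760, (C,hash)→800, (C,nl)→2440 …(+1); best=520 via (C,nl_idx)
  {ABC}: card=4800; try (C,hash)→2720, (A,nl_idx)→7480, (A,merge)→7680, (A,hash)→9760, (C,merge)→10420, (C,nl_idx)→10800 …(+2); best=2720 via (C,hash)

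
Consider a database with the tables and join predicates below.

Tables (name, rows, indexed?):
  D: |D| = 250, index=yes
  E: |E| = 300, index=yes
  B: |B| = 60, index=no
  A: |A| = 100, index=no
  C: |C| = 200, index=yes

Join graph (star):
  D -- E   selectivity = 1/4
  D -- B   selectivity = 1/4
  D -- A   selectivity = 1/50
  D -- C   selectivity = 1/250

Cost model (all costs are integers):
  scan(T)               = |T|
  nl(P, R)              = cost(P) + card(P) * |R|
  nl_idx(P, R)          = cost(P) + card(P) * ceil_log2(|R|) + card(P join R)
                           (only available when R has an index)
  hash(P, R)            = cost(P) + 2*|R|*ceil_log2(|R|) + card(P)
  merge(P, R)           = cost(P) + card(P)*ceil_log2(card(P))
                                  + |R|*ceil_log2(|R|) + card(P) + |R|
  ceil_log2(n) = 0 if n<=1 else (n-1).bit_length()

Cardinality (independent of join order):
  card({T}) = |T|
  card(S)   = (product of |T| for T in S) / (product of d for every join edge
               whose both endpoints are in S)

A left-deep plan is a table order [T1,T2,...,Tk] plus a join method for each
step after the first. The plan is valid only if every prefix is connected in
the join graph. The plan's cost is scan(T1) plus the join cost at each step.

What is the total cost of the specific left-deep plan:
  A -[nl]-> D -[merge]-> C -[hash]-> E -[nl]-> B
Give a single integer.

step 1: scan A: cost=100, card=100
step 2: join D via nl
    card(P join D) = 100*250/(50) = 500
    cost = 100 + 100*250 = 25100
step 3: join C via merge
    card(P join C) = 500*200/(250) = 400
    cost = 25100 + 500*9 + 200*8 + 500 + 200 = 31900
step 4: join E via hash
    card(P join E) = 400*300/(4) = 30000
    cost = 31900 + 2*300*9 + 400 = 37700
step 5: join B via nl
    card(P join B) = 30000*60/(4) = 450000
    cost = 37700 + 30000*60 = 1837700

1837700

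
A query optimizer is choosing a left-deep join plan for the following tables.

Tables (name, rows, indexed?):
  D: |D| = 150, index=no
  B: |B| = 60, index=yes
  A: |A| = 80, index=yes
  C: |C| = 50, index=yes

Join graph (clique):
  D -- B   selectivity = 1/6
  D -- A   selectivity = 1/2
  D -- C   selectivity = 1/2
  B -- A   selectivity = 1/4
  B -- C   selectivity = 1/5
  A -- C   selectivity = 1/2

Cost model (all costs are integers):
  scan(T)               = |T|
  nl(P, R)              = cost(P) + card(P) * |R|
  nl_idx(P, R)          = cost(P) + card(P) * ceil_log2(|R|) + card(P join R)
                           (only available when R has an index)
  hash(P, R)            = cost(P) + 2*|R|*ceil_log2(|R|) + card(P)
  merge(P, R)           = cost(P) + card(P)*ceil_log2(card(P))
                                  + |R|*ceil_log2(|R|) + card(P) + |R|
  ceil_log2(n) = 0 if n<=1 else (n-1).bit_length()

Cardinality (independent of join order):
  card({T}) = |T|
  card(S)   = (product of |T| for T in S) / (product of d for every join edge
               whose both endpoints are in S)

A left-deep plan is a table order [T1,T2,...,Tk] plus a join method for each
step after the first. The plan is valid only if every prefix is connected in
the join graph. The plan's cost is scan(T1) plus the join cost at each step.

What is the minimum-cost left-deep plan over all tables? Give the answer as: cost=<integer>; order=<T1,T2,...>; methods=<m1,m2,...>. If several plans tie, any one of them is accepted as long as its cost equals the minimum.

cost=10840; order=B,C,A,D; methods=hash,hash,hash

Selinger DP (subsets sized 1..n):
  {D}: scan cost=150, card=150
  {B}: scan cost=60, card=60
  {A}: scan cost=80, card=80
  {C}: scan cost=50, card=50
  {BD}: card=1500; try (B,hash)→1020, (D,merge)→1830, (B,merge)→1920, (D,hash)→2520, (B,nl_idx)→2550, (D,nl)→9060 …(+1); best=1020 via (B,hash)
  {AD}: card=6000; try (A,hash)→1420, (D,merge)→2070, (A,merge)→2140, (D,hash)→2560, (A,nl_idx)→7200, (D,nl)→12080 …(+1); best=1420 via (A,hash)
  {CD}: card=3750; try (C,hash)→900, (D,merge)→1750, (C,merge)→1850, (D,hash)→2500, (C,nl_idx)→4800, (D,nl)→7550 …(+1); best=900 via (C,hash)
  {AB}: card=1200; try (B,hash)→880, (A,merge)→1120, (B,merge)→1140, (A,hash)→1240, (A,nl_idx)→1680, (B,nl_idx)→1760 …(+2); best=880 via (B,hash)
  {BC}: card=600; try (C,hash)→720, (B,hash)→820, (B,merge)→820, (C,merge)→830, (B,nl_idx)→950, (C,nl_idx)→1020 …(+2); best=720 via (C,hash)
  {AC}: card=2000; try (C,hash)→760, (A,merge)→1040, (C,merge)→1070, (A,hash)→1220, (A,nl_idx)→2400, (C,nl_idx)→2560 …(+2); best=760 via (C,hash)
  {ABD}: card=15000; try (A,hash)→3640, (D,hash)→4480, (B,hash)→8140, (D,merge)→16630, (A,merge)→19660, (A,nl_idx)→26520 …(+5); best=3640 via (A,hash)
  {BCD}: card=7500; try (C,hash)→3120, (D,hash)→3720, (B,hash)→5370, (D,merge)→8670, (C,nl_idx)→17520, (C,merge)→19370 …(+5); best=3120 via (C,hash)
  {ACD}: card=75000; try (D,hash)→5160, (A,hash)→5770, (C,hash)→8020, (D,merge)→26110, (A,merge)→50290, (C,merge)→85770 …(+5); best=5160 via (D,hash)
  {ABC}: card=6000; try (A,hash)→2440, (C,hash)→2680, (B,hash)→3480, (A,merge)→7960, (A,nl_idx)→10920, (C,nl_idx)→14080 …(+6); best=2440 via (A,hash)
  {ABCD}: card=37500; try (D,hash)→10840, (A,hash)→11740, (C,hash)→19240, (B,hash)→80880, (D,merge)→87790, (A,nl_idx)→93120 …(+9); best=10840 via (D,hash)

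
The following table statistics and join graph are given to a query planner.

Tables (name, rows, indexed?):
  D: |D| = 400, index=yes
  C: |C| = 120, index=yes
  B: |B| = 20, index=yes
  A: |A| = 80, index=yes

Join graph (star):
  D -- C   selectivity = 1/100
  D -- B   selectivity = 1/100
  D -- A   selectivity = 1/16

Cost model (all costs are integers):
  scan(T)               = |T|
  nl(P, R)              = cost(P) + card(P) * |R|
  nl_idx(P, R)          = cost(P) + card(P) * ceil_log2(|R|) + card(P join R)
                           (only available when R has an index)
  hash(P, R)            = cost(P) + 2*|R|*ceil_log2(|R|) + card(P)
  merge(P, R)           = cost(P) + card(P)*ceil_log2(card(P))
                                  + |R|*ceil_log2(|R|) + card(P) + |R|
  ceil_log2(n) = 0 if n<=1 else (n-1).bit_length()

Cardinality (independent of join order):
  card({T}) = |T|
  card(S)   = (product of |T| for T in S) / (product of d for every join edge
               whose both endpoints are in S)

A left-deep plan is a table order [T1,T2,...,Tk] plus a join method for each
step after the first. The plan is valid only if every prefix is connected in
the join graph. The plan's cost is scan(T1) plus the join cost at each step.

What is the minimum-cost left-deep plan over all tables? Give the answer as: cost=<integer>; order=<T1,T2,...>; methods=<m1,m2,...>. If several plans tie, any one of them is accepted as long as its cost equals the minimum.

cost=2088; order=B,D,C,A; methods=nl_idx,nl_idx,nl_idx

Selinger DP (subsets sized 1..n):
  {D}: scan cost=400, card=400
  {C}: scan cost=120, card=120
  {B}: scan cost=20, card=20
  {A}: scan cost=80, card=80
  {CD}: card=480; try (D,nl_idx)→1680, (C,hash)→2480, (C,nl_idx)→3680, (D,merge)→5080, (C,merge)→5360, (D,hash)→7440 …(+2); best=1680 via (D,nl_idx)
  {BD}: card=80; try (D,nl_idx)→280, (B,hash)→1000, (B,nl_idx)→2480, (D,merge)→4140, (B,merge)→4520, (D,hash)→7240 …(+2); best=280 via (D,nl_idx)
  {AD}: card=2000; try (A,hash)→1920, (D,nl_idx)→2800, (D,merge)→4720, (A,merge)→5040, (A,nl_idx)→5200, (D,hash)→7360 …(+2); best=1920 via (A,hash)
  {BCD}: card=96; try (C,nl_idx)→936, (C,merge)→1880, (C,hash)→2040, (B,hash)→2360, (B,nl_idx)→4176, (B,merge)→6600 …(+2); best=936 via (C,nl_idx)
  {ACD}: card=2400; try (A,hash)→3280, (C,hash)→5600, (A,merge)→7120, (A,nl_idx)→7440, (C,nl_idx)→18320, (C,merge)→26880 …(+2); best=3280 via (A,hash)
  {ABD}: card=400; try (A,nl_idx)→1240, (A,hash)→1480, (A,merge)→1560, (B,hash)→4120, (A,nl)→6680, (B,nl_idx)→12320 …(+2); best=1240 via (A,nl_idx)
  {ABCD}: card=480; try (A,nl_idx)→2088, (A,hash)→2152, (A,merge)→2344, (C,hash)→3320, (C,nl_idx)→4520, (B,hash)→5880 …(+6); best=2088 via (A,nl_idx)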